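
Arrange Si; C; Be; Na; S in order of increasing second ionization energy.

Si < Be < S < C < Na

IE_2 is the cost of taking one more electron from the +1 cation: Si⁺ still has 3 valence electrons; C⁺ still has 3 valence electrons; Be⁺ still has 1 valence electron; Na⁺ is the bare [Ne] core; S⁺ still has 5 valence electrons.
Pulling an electron out of a noble-gas core costs far more than removing a remaining valence electron, so Na sits at the high end of IE_2.
Valence configurations: Si⁺ [Ne]3s²3p¹, C⁺ [He]2s²2p¹, Be⁺ [He]2s¹, S⁺ [Ne]3s²3p³.
Approximate IE_2 values (kJ/mol): Si 1577, C 2353, Be 1757, Na 4562, S 2252.
So the second ionization energies run Si < Be < S < C < Na.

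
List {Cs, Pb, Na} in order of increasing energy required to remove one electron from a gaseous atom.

Cs < Na < Pb

Na is in period 3, group 1; Cs is in period 6, group 1; Pb is in period 6, group 14.
Across a period the outer electron is held more tightly (higher IE₁); down a group it sits in a higher shell, more shielded, and comes off more easily.
Here both period and group differ, so the two effects have to be weighed against each other.
Na > Cs: they share group 1; the group trend gives Na the larger value.
Pb > Na: period and group pull opposite ways; the across-period shift dominates (716 vs 496 kJ/mol).
Approximate values (kJ/mol): Na 496, Cs 376, Pb 716.
So from lowest to highest: Cs < Na < Pb.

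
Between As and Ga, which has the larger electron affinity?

Ga is in period 4, group 13; As is in period 4, group 15.
Adding an electron releases more energy for atoms nearer the top right (short of the noble gases).
All lie in period 4, so electron affinity increases left to right.
So As has the larger electron affinity (As > Ga).

As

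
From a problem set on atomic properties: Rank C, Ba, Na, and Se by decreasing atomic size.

Across a period the added protons contract the valence shell; down a group each new principal shell makes the atom larger.
These span different periods and groups, so the two trends combine.
Se > C: period and group pull opposite ways; the down-group shift dominates (116 vs 75 pm).
Na > Se: the two effects oppose for this pair; the across-period effect wins (155 vs 116 pm).
Ba > Na: the two effects oppose for this pair; the down-group effect wins (196 vs 155 pm).
For reference (pm): C 75, Na 155, Se 116, Ba 196.
So from largest to smallest: Ba > Na > Se > C.

Ba > Na > Se > C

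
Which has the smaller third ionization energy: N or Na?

N

The third ionization energy removes an electron from the +2 ion. For each element: N²⁺ still has 3 valence electrons; Na²⁺ is already 1 electron into the core.
Pulling an electron out of a noble-gas core costs far more than removing a remaining valence electron, so Na sits at the high end of IE_3.
The numbers (kJ/mol): N 4578, Na 6910.
Hence IE_3: N < Na.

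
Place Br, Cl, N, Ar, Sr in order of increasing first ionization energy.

Sr, Br, Cl, N, Ar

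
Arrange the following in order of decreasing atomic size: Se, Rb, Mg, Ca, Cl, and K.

Mg is in period 3, group 2; Cl is in period 3, group 17; K is in period 4, group 1; Ca is in period 4, group 2; Se is in period 4, group 16; Rb is in period 5, group 1.
Across a period the added protons contract the valence shell; down a group each new principal shell makes the atom larger.
Neither a single period nor a single group — weigh both effects.
Se > Cl: both effects reinforce here, so Se is clearly the larger of the two.
Mg > Se: period and group pull opposite ways; the across-period shift dominates (139 vs 116 pm).
Ca > Mg: Ca sits below Mg in group 2, so the down-group effect alone puts Ca larger.
K > Ca: K lies to the left of Ca in period 4, so the across-period effect alone puts K larger.
Rb > K: they share group 1; the group trend gives Rb the larger value.
For reference (pm): Mg 139, Cl 99, K 196, Ca 171, Se 116, Rb 210.
So from largest to smallest: Rb > K > Ca > Mg > Se > Cl.

Rb > K > Ca > Mg > Se > Cl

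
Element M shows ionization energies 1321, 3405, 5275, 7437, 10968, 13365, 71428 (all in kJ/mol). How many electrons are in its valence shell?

Look for the largest jump between consecutive ionization energies: IE7/IE6 ≈ 5.3, far larger than any earlier ratio.
That jump marks the point where a core electron is being removed. So the atom has 6 valence electrons.

6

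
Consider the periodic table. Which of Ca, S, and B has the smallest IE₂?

The second ionization energy removes an electron from the +1 ion. For each element: Ca⁺ still has 1 valence electron; S⁺ still has 5 valence electrons; B⁺ still has 2 valence electrons.
All are still removing valence electrons, so compare the +1 ions as you would atoms: IE_2 generally rises across a period (higher Z_eff) and falls down a group (larger shell), subject to the usual subshell exceptions.
Valence configurations: Ca⁺ [Ar]4s¹, S⁺ [Ne]3s²3p³, B⁺ [He]2s².
Tabulated IE_2 (kJ/mol): Ca 1145, S 2252, B 2427.
Hence IE_2: Ca < S < B.

Ca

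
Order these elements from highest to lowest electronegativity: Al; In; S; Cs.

S > In > Al > Cs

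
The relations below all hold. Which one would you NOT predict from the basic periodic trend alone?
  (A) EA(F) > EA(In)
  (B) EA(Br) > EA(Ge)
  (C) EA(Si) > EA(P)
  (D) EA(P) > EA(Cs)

The general trend: electron affinity increases across a period and decreases down a group.
(A) F (period 2, group 17) vs In (period 5, group 13): the stated order agrees with the simple trend.
(B) Br (period 4, group 17) vs Ge (period 4, group 14): the stated order agrees with the simple trend.
(C) Si (period 3, group 14) vs P (period 3, group 15): the stated order contradicts the simple trend.
(D) P (period 3, group 15) vs Cs (period 6, group 1): the stated order agrees with the simple trend.
The exception is (C): adding an electron to P's half-filled 3p³ is unfavourable, so Si (3p²) has the more exothermic EA.

(C)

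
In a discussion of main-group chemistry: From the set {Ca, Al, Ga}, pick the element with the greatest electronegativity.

Ga

EN rises left→right (higher Z_eff, smaller atoms) and falls top→bottom (larger, more shielded atoms).
These span different periods and groups, so the two trends combine.
Al > Ca: relative to Ca, both the across-period and down-group shifts push Al's electronegativity up.
Ga > Al: this pair runs against the simple trend — see the exception note.
Note the exception: Ga has a higher electronegativity than Al, contrary to the simple trend — poor shielding by filled d (and f) subshells raises the heavier element's effective nuclear charge more than the simple down-group trend predicts.
Tabulated electronegativity (Pauling): Al 1.61, Ca 1.00, Ga 1.81.
The greatest electronegativity among these belongs to Ga.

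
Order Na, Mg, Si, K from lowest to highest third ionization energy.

Si < K < Na < Mg

IE_3 is the cost of taking one more electron from the +2 cation: Na²⁺ is already 1 electron into the core; Mg²⁺ is the bare [Ne] core; Si²⁺ still has 2 valence electrons; K²⁺ is already 1 electron into the core.
Core electrons are held far more tightly than valence electrons, so K, Na and Mg top the IE_3 order.
Approximate IE_3 values (kJ/mol): Na 6910, Mg 7733, Si 3232, K 4420.
Putting it together, IE_3: Si < K < Na < Mg.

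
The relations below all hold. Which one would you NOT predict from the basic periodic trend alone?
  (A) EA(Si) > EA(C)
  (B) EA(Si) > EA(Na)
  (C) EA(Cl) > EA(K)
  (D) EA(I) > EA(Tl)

(A)

The general trend: electron affinity increases across a period and decreases down a group.
(A) Si (period 3, group 14) vs C (period 2, group 14): the stated order contradicts the simple trend.
(B) Si (period 3, group 14) vs Na (period 3, group 1): the stated order agrees with the simple trend.
(C) Cl (period 3, group 17) vs K (period 4, group 1): the stated order agrees with the simple trend.
(D) I (period 5, group 17) vs Tl (period 6, group 13): the stated order agrees with the simple trend.
The exception is (A): Si's larger, more diffuse 3p orbitals accept an added electron slightly more readily than C's compact 2p.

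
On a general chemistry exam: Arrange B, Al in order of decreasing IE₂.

IE_2 is the cost of taking one more electron from the +1 cation: B⁺ still has 2 valence electrons; Al⁺ still has 2 valence electrons.
All are still removing valence electrons, so compare the +1 ions as you would atoms: IE_2 generally rises across a period (higher Z_eff) and falls down a group (larger shell), subject to the usual subshell exceptions.
Valence configurations: B⁺ [He]2s², Al⁺ [Ne]3s².
Approximate IE_2 values (kJ/mol): B 2427, Al 1817.
Putting it together, IE_2: Al < B.

B > Al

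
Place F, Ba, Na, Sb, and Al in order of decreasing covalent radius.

Ba > Na > Sb > Al > F

F is in period 2, group 17; Na is in period 3, group 1; Al is in period 3, group 13; Sb is in period 5, group 15; Ba is in period 6, group 2.
Moving right in a period, electrons are added to the same shell under a stronger nuclear pull, so atoms get smaller; moving down, a new shell is opened and atoms get larger.
Neither a single period nor a single group — weigh both effects.
Al > F: relative to F, both the across-period and down-group shifts push Al's atomic radius up.
Sb > Al: period and group pull opposite ways; the down-group shift dominates (140 vs 126 pm).
Na > Sb: period and group pull opposite ways; the across-period shift dominates (155 vs 140 pm).
Ba > Na: period and group pull opposite ways; the down-group shift dominates (196 vs 155 pm).
Tabulated atomic radius (pm): F 64, Na 155, Al 126, Sb 140, Ba 196.
So from largest to smallest: Ba > Na > Sb > Al > F.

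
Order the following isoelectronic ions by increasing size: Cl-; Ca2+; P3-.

All of these have 18 electrons, so size is governed by nuclear charge alone: the more protons, the stronger the pull on the same electron cloud, and the smaller the ion.
Nuclear charges: Ca2+ (Z=20), Cl- (Z=17), P3- (Z=15).
Smallest to largest: Ca2+ < Cl- < P3-.

Ca2+, Cl-, P3-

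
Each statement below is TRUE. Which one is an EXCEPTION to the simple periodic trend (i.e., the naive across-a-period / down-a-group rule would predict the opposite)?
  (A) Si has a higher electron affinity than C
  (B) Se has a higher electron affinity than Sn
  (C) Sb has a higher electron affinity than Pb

(A)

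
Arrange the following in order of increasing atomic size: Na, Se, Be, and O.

Moving right in a period, electrons are added to the same shell under a stronger nuclear pull, so atoms get smaller; moving down, a new shell is opened and atoms get larger.
Neither a single period nor a single group — weigh both effects.
Be > O: both are in period 2; the period trend gives Be the larger value.
Se > Be: the two effects oppose for this pair; the down-group effect wins (116 vs 102 pm).
Na > Se: the two effects oppose for this pair; the across-period effect wins (155 vs 116 pm).
Approximate values (pm): Be 102, O 63, Na 155, Se 116.
So from smallest to largest: O < Be < Se < Na.

O < Be < Se < Na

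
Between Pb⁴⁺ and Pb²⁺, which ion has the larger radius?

Pb²⁺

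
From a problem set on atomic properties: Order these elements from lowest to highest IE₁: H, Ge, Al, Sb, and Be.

H is in period 1, group 1; Be is in period 2, group 2; Al is in period 3, group 13; Ge is in period 4, group 14; Sb is in period 5, group 15.
Removing the outermost electron gets harder across a period and easier down a group.
These sit on a diagonal, where the across-period and down-group effects partly cancel.
Ge > Al: period and group pull opposite ways; the across-period shift dominates (762 vs 578 kJ/mol).
Sb > Ge: the two effects oppose for this pair; the across-period effect wins (831 vs 762 kJ/mol).
Be > Sb: period and group pull opposite ways; the down-group shift dominates (900 vs 831 kJ/mol).
H > Be: the two effects oppose for this pair; the down-group effect wins (1312 vs 900 kJ/mol).
Approximate values (kJ/mol): H 1312, Be 900, Al 578, Ge 762, Sb 831.
So from lowest to highest: Al < Ge < Sb < Be < H.

Al, Ge, Sb, Be, H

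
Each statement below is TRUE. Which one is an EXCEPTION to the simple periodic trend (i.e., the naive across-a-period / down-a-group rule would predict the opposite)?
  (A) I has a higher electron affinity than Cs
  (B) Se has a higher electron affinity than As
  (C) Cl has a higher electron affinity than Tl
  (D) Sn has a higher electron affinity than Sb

(D)

The general trend: electron affinity increases across a period and decreases down a group.
(A) I (period 5, group 17) vs Cs (period 6, group 1): the stated order agrees with the simple trend.
(B) Se (period 4, group 16) vs As (period 4, group 15): the stated order agrees with the simple trend.
(C) Cl (period 3, group 17) vs Tl (period 6, group 13): the stated order agrees with the simple trend.
(D) Sn (period 5, group 14) vs Sb (period 5, group 15): the stated order contradicts the simple trend.
The exception is (D): adding an electron to Sb's half-filled 5p³ is unfavourable, so Sn has the more exothermic EA.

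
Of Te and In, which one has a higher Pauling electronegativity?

Te

In is in period 5, group 13; Te is in period 5, group 16.
Atoms toward the upper right of the periodic table pull bonding electrons most strongly.
All lie in period 5, so electronegativity increases left to right.
So Te has the higher Pauling electronegativity (Te > In).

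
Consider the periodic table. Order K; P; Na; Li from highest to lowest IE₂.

Consider each +1 ion: K⁺ is the bare [Ar] core; P⁺ still has 4 valence electrons; Na⁺ is the bare [Ne] core; Li⁺ is the bare [He] core.
Breaking into a closed-shell core is much more expensive than removing a leftover valence electron — K, Na and Li have the largest IE_2 here.
The numbers (kJ/mol): K 3052, P 1907, Na 4562, Li 7298.
Overall IE_2 order: P < K < Na < Li.

Li > Na > K > P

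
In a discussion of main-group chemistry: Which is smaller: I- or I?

I

Forming I- adds 1 electron to I. More electron–electron repulsion in the same shell, with unchanged nuclear charge, lets the cloud expand.
An anion is larger than its parent atom: I- > I.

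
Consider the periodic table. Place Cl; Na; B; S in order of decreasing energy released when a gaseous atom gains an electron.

B is in period 2, group 13; Na is in period 3, group 1; S is in period 3, group 16; Cl is in period 3, group 17.
Atoms with high Z_eff and room in the valence shell (especially the halogens) have the most exothermic electron affinities.
These span different periods and groups, so the two trends combine.
Na > B: this pair runs against the simple trend — see the exception note.
S > Na: S lies to the right of Na in period 3, so the across-period effect alone puts S higher.
Cl > S: both are in period 3; the period trend gives Cl the larger value.
Note the exception: Na has a higher electron affinity than B, contrary to the simple trend — B's ns²np¹ configuration gives only a small electron affinity — the sparsely filled np subshell binds an added electron weakly.
Approximate values (kJ/mol): B 27, Na 53, S 200, Cl 349.
So from highest to lowest: Cl > S > Na > B.

Cl, S, Na, B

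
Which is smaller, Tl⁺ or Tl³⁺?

Tl³⁺

Both ions have Z = 81 protons, but Tl³⁺ has lost more electrons, so its remaining electrons feel a larger effective nuclear charge per electron and are pulled in more tightly.
Higher positive charge → smaller ion, so Tl⁺ > Tl³⁺.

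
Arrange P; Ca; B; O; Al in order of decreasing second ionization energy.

After 1 electron has been removed, what remains? P⁺ still has 4 valence electrons; Ca⁺ still has 1 valence electron; B⁺ still has 2 valence electrons; O⁺ still has 5 valence electrons; Al⁺ still has 2 valence electrons.
All are still removing valence electrons, so compare the +1 ions as you would atoms: IE_2 generally rises across a period (higher Z_eff) and falls down a group (larger shell), subject to the usual subshell exceptions.
Valence configurations: P⁺ [Ne]3s²3p², Ca⁺ [Ar]4s¹, B⁺ [He]2s², O⁺ [He]2s²2p³, Al⁺ [Ne]3s².
Tabulated IE_2 (kJ/mol): P 1907, Ca 1145, B 2427, O 3388, Al 1817.
Hence IE_2: Ca < Al < P < B < O.

O > B > P > Al > Ca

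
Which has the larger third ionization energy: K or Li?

Li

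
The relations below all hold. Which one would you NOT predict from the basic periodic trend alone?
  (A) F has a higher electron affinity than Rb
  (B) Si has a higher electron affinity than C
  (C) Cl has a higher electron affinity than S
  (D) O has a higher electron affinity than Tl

(B)

The general trend: electron affinity increases across a period and decreases down a group.
(A) F (period 2, group 17) vs Rb (period 5, group 1): the stated order agrees with the simple trend.
(B) Si (period 3, group 14) vs C (period 2, group 14): the stated order contradicts the simple trend.
(C) Cl (period 3, group 17) vs S (period 3, group 16): the stated order agrees with the simple trend.
(D) O (period 2, group 16) vs Tl (period 6, group 13): the stated order agrees with the simple trend.
The exception is (B): Si's larger, more diffuse 3p orbitals accept an added electron slightly more readily than C's compact 2p.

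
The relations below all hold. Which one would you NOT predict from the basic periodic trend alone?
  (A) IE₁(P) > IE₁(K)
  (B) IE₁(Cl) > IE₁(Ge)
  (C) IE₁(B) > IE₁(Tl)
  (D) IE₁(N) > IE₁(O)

The general trend: first ionisation energy increases across a period and decreases down a group.
(A) P (period 3, group 15) vs K (period 4, group 1): the stated order agrees with the simple trend.
(B) Cl (period 3, group 17) vs Ge (period 4, group 14): the stated order agrees with the simple trend.
(C) B (period 2, group 13) vs Tl (period 6, group 13): the stated order agrees with the simple trend.
(D) N (period 2, group 15) vs O (period 2, group 16): the stated order contradicts the simple trend.
The exception is (D): pairing an electron in O's 2p⁴ costs repulsion energy, so O ionizes more easily than half-filled N (2p³).

(D)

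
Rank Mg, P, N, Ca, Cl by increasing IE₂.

After 1 electron has been removed, what remains? Mg⁺ still has 1 valence electron; P⁺ still has 4 valence electrons; N⁺ still has 4 valence electrons; Ca⁺ still has 1 valence electron; Cl⁺ still has 6 valence electrons.
All are still removing valence electrons, so compare the +1 ions as you would atoms: IE_2 generally rises across a period (higher Z_eff) and falls down a group (larger shell), subject to the usual subshell exceptions.
Valence configurations: Mg⁺ [Ne]3s¹, P⁺ [Ne]3s²3p², N⁺ [He]2s²2p², Ca⁺ [Ar]4s¹, Cl⁺ [Ne]3s²3p⁴.
Tabulated IE_2 (kJ/mol): Mg 1451, P 1907, N 2856, Ca 1145, Cl 2298.
So the second ionization energies run Ca < Mg < P < Cl < N.

Ca < Mg < P < Cl < N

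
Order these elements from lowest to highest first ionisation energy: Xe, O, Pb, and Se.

O is in period 2, group 16; Se is in period 4, group 16; Xe is in period 5, group 18; Pb is in period 6, group 14.
IE₁ increases left→right with effective nuclear charge and decreases top→bottom as the valence shell moves farther out.
Here both period and group differ, so the two effects have to be weighed against each other.
Se > Pb: relative to Pb, both the across-period and down-group shifts push Se's first ionization energy up.
Xe > Se: the two effects oppose for this pair; the across-period effect wins (1170 vs 941 kJ/mol).
O > Xe: the two effects oppose for this pair; the down-group effect wins (1314 vs 1170 kJ/mol).
Tabulated first ionization energy (kJ/mol): O 1314, Se 941, Xe 1170, Pb 716.
So from lowest to highest: Pb < Se < Xe < O.

Pb < Se < Xe < O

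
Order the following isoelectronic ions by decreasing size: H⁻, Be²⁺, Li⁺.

All of these have 2 electrons, so size is governed by nuclear charge alone: the more protons, the stronger the pull on the same electron cloud, and the smaller the ion.
Nuclear charges: Be²⁺ (Z=4), Li⁺ (Z=3), H⁻ (Z=1).
Largest to smallest: H⁻ > Li⁺ > Be²⁺.

H⁻ > Li⁺ > Be²⁺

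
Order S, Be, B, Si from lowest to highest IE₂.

After 1 electron has been removed, what remains? S⁺ still has 5 valence electrons; Be⁺ still has 1 valence electron; B⁺ still has 2 valence electrons; Si⁺ still has 3 valence electrons.
All are still removing valence electrons, so compare the +1 ions as you would atoms: IE_2 generally rises across a period (higher Z_eff) and falls down a group (larger shell), subject to the usual subshell exceptions.
Valence configurations: S⁺ [Ne]3s²3p³, Be⁺ [He]2s¹, B⁺ [He]2s², Si⁺ [Ne]3s²3p¹.
Tabulated IE_2 (kJ/mol): S 2252, Be 1757, B 2427, Si 1577.
Putting it together, IE_2: Si < Be < S < B.

Si, Be, S, B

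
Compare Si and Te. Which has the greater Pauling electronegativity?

Te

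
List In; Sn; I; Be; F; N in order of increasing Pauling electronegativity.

Be < In < Sn < I < N < F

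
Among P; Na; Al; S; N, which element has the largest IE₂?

IE_2 is the cost of taking one more electron from the +1 cation: P⁺ still has 4 valence electrons; Na⁺ is the bare [Ne] core; Al⁺ still has 2 valence electrons; S⁺ still has 5 valence electrons; N⁺ still has 4 valence electrons.
Breaking into a closed-shell core is much more expensive than removing a leftover valence electron — Na has the largest IE_2 here.
Valence configurations: P⁺ [Ne]3s²3p², Al⁺ [Ne]3s², S⁺ [Ne]3s²3p³, N⁺ [He]2s²2p².
The numbers (kJ/mol): P 1907, Na 4562, Al 1817, S 2252, N 2856.
Overall IE_2 order: Al < P < S < N < Na.

Na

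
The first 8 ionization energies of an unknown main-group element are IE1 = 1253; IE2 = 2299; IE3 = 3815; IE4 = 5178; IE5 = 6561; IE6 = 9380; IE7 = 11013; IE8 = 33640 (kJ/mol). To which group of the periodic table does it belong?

Look for the largest jump between consecutive ionization energies: IE8/IE7 ≈ 3.1, far larger than any earlier ratio.
That jump marks the point where a core electron is being removed. So the atom has 7 valence electrons.
A main-group element with 7 valence electrons is in group 17.

Group 17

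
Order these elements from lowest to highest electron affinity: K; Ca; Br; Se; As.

Ca < K < As < Se < Br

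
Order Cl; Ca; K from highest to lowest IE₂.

IE_2 is the cost of taking one more electron from the +1 cation: Cl⁺ still has 6 valence electrons; Ca⁺ still has 1 valence electron; K⁺ is the bare [Ar] core.
Breaking into a closed-shell core is much more expensive than removing a leftover valence electron — K has the largest IE_2 here.
Valence configurations: Cl⁺ [Ne]3s²3p⁴, Ca⁺ [Ar]4s¹.
Approximate IE_2 values (kJ/mol): Cl 2298, Ca 1145, K 3052.
Hence IE_2: Ca < Cl < K.

K, Cl, Ca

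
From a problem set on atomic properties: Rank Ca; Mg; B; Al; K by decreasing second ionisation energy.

The second ionization energy removes an electron from the +1 ion. For each element: Ca⁺ still has 1 valence electron; Mg⁺ still has 1 valence electron; B⁺ still has 2 valence electrons; Al⁺ still has 2 valence electrons; K⁺ is the bare [Ar] core.
Core electrons are held far more tightly than valence electrons, so K tops the IE_2 order.
Valence configurations: Ca⁺ [Ar]4s¹, Mg⁺ [Ne]3s¹, B⁺ [He]2s², Al⁺ [Ne]3s².
Approximate IE_2 values (kJ/mol): Ca 1145, Mg 1451, B 2427, Al 1817, K 3052.
Putting it together, IE_2: Ca < Mg < Al < B < K.

K > B > Al > Mg > Ca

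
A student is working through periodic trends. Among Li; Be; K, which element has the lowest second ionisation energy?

Consider each +1 ion: Li⁺ is the bare [He] core; Be⁺ still has 1 valence electron; K⁺ is the bare [Ar] core.
Breaking into a closed-shell core is much more expensive than removing a leftover valence electron — K and Li have the largest IE_2 here.
Tabulated IE_2 (kJ/mol): Li 7298, Be 1757, K 3052.
Putting it together, IE_2: Be < K < Li.

Be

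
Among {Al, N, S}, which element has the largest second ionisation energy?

After 1 electron has been removed, what remains? Al⁺ still has 2 valence electrons; N⁺ still has 4 valence electrons; S⁺ still has 5 valence electrons.
All are still removing valence electrons, so compare the +1 ions as you would atoms: IE_2 generally rises across a period (higher Z_eff) and falls down a group (larger shell), subject to the usual subshell exceptions.
Valence configurations: Al⁺ [Ne]3s², N⁺ [He]2s²2p², S⁺ [Ne]3s²3p³.
The numbers (kJ/mol): Al 1817, N 2856, S 2252.
Hence IE_2: Al < S < N.

N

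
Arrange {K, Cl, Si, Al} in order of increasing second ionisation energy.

After 1 electron has been removed, what remains? K⁺ is the bare [Ar] core; Cl⁺ still has 6 valence electrons; Si⁺ still has 3 valence electrons; Al⁺ still has 2 valence electrons.
Core electrons are held far more tightly than valence electrons, so K tops the IE_2 order.
Valence configurations: Cl⁺ [Ne]3s²3p⁴, Si⁺ [Ne]3s²3p¹, Al⁺ [Ne]3s².
Si⁺ loses a lone 3p electron whereas Al⁺ must break into a filled 3s² pair, so IE_2(Al) > IE_2(Si) even though Si has the higher nuclear charge.
Approximate IE_2 values (kJ/mol): K 3052, Cl 2298, Si 1577, Al 1817.
So the second ionization energies run Si < Al < Cl < K.

Si < Al < Cl < K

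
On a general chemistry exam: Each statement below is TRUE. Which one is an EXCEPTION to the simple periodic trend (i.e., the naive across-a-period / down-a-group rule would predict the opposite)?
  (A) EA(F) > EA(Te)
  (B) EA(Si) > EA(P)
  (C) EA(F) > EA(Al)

(B)

The general trend: electron affinity increases across a period and decreases down a group.
(A) F (period 2, group 17) vs Te (period 5, group 16): the stated order agrees with the simple trend.
(B) Si (period 3, group 14) vs P (period 3, group 15): the stated order contradicts the simple trend.
(C) F (period 2, group 17) vs Al (period 3, group 13): the stated order agrees with the simple trend.
The exception is (B): adding an electron to P's half-filled 3p³ is unfavourable, so Si (3p²) has the more exothermic EA.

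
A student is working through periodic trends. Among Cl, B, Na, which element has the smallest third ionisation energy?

B

After 2 electrons have been removed, what remains? Cl²⁺ still has 5 valence electrons; B²⁺ still has 1 valence electron; Na²⁺ is already 1 electron into the core.
Core electrons are held far more tightly than valence electrons, so Na tops the IE_3 order.
Valence configurations: Cl²⁺ [Ne]3s²3p³, B²⁺ [He]2s¹.
The numbers (kJ/mol): Cl 3822, B 3660, Na 6910.
Hence IE_3: B < Cl < Na.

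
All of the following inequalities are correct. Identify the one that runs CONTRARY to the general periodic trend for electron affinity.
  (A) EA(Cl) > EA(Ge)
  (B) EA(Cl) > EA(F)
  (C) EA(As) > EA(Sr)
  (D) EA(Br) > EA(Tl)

The general trend: electron affinity increases across a period and decreases down a group.
(A) Cl (period 3, group 17) vs Ge (period 4, group 14): the stated order agrees with the simple trend.
(B) Cl (period 3, group 17) vs F (period 2, group 17): the stated order contradicts the simple trend.
(C) As (period 4, group 15) vs Sr (period 5, group 2): the stated order agrees with the simple trend.
(D) Br (period 4, group 17) vs Tl (period 6, group 13): the stated order agrees with the simple trend.
The exception is (B): F's small 2p subshell makes the incoming electron feel strong e⁻–e⁻ repulsion, so Cl actually releases more energy on gaining an electron.

(B)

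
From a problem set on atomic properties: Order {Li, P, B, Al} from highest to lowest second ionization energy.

Li > B > P > Al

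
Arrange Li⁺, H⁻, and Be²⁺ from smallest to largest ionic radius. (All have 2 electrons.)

All of these have 2 electrons, so size is governed by nuclear charge alone: the more protons, the stronger the pull on the same electron cloud, and the smaller the ion.
Nuclear charges: Be²⁺ (Z=4), Li⁺ (Z=3), H⁻ (Z=1).
Smallest to largest: Be²⁺ < Li⁺ < H⁻.

Be²⁺ < Li⁺ < H⁻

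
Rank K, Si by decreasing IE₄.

K > Si

The fourth ionization energy removes an electron from the +3 ion. For each element: K³⁺ is already 2 electrons into the core; Si³⁺ still has 1 valence electron.
Pulling an electron out of a noble-gas core costs far more than removing a remaining valence electron, so K sits at the high end of IE_4.
Approximate IE_4 values (kJ/mol): K 5877, Si 4356.
Putting it together, IE_4: Si < K.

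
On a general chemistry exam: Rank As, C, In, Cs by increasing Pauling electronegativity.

C is in period 2, group 14; As is in period 4, group 15; In is in period 5, group 13; Cs is in period 6, group 1.
Electronegativity increases across a period and decreases down a group, tracking effective nuclear charge and atomic size.
These span different periods and groups, so the two trends combine.
In > Cs: relative to Cs, both the across-period and down-group shifts push In's electronegativity up.
As > In: relative to In, both the across-period and down-group shifts push As's electronegativity up.
C > As: period and group pull opposite ways; the down-group shift dominates (2.55 vs 2.18).
Approximate values (Pauling): C 2.55, As 2.18, In 1.78, Cs 0.79.
So from lowest to highest: Cs < In < As < C.

Cs < In < As < C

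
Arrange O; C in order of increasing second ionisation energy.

C < O

Consider each +1 ion: O⁺ still has 5 valence electrons; C⁺ still has 3 valence electrons.
All are still removing valence electrons, so compare the +1 ions as you would atoms: IE_2 generally rises across a period (higher Z_eff) and falls down a group (larger shell), subject to the usual subshell exceptions.
Valence configurations: O⁺ [He]2s²2p³, C⁺ [He]2s²2p¹.
Tabulated IE_2 (kJ/mol): O 3388, C 2353.
Putting it together, IE_2: C < O.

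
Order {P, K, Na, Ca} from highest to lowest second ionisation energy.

After 1 electron has been removed, what remains? P⁺ still has 4 valence electrons; K⁺ is the bare [Ar] core; Na⁺ is the bare [Ne] core; Ca⁺ still has 1 valence electron.
Core electrons are held far more tightly than valence electrons, so K and Na top the IE_2 order.
Valence configurations: P⁺ [Ne]3s²3p², Ca⁺ [Ar]4s¹.
The numbers (kJ/mol): P 1907, K 3052, Na 4562, Ca 1145.
Overall IE_2 order: Ca < P < K < Na.

Na > K > P > Ca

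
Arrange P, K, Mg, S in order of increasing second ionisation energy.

Mg < P < S < K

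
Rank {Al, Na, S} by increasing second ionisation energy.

IE_2 is the cost of taking one more electron from the +1 cation: Al⁺ still has 2 valence electrons; Na⁺ is the bare [Ne] core; S⁺ still has 5 valence electrons.
Breaking into a closed-shell core is much more expensive than removing a leftover valence electron — Na has the largest IE_2 here.
Valence configurations: Al⁺ [Ne]3s², S⁺ [Ne]3s²3p³.
Tabulated IE_2 (kJ/mol): Al 1817, Na 4562, S 2252.
So the second ionization energies run Al < S < Na.

Al, S, Na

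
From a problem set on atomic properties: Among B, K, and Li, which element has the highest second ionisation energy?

The second ionization energy removes an electron from the +1 ion. For each element: B⁺ still has 2 valence electrons; K⁺ is the bare [Ar] core; Li⁺ is the bare [He] core.
Pulling an electron out of a noble-gas core costs far more than removing a remaining valence electron, so K and Li sit at the high end of IE_2.
The numbers (kJ/mol): B 2427, K 3052, Li 7298.
Overall IE_2 order: B < K < Li.

Li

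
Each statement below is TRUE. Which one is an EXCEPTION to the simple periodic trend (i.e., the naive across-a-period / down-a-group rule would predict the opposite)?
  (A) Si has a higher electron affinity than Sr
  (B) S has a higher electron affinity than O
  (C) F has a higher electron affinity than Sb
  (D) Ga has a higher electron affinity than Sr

The general trend: electron affinity increases across a period and decreases down a group.
(A) Si (period 3, group 14) vs Sr (period 5, group 2): the stated order agrees with the simple trend.
(B) S (period 3, group 16) vs O (period 2, group 16): the stated order contradicts the simple trend.
(C) F (period 2, group 17) vs Sb (period 5, group 15): the stated order agrees with the simple trend.
(D) Ga (period 4, group 13) vs Sr (period 5, group 2): the stated order agrees with the simple trend.
The exception is (B): the compact 2p subshell of O repels the added electron more than S's larger 3p does.

(B)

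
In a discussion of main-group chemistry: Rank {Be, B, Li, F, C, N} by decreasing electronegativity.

F > N > C > B > Be > Li

Li is in period 2, group 1; Be is in period 2, group 2; B is in period 2, group 13; C is in period 2, group 14; N is in period 2, group 15; F is in period 2, group 17.
Electronegativity increases across a period and decreases down a group, tracking effective nuclear charge and atomic size.
All lie in period 2, so electronegativity increases left to right.
So from highest to lowest: F > N > C > B > Be > Li.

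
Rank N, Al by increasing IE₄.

The fourth ionization energy removes an electron from the +3 ion. For each element: N³⁺ still has 2 valence electrons; Al³⁺ is the bare [Ne] core.
Pulling an electron out of a noble-gas core costs far more than removing a remaining valence electron, so Al sits at the high end of IE_4.
Approximate IE_4 values (kJ/mol): N 7475, Al 11577.
Hence IE_4: N < Al.

N, Al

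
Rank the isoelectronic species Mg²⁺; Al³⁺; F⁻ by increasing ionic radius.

All of these have 10 electrons, so size is governed by nuclear charge alone: the more protons, the stronger the pull on the same electron cloud, and the smaller the ion.
Nuclear charges: Al³⁺ (Z=13), Mg²⁺ (Z=12), F⁻ (Z=9).
Smallest to largest: Al³⁺ < Mg²⁺ < F⁻.

Al³⁺, Mg²⁺, F⁻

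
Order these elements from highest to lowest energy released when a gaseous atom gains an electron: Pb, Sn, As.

Sn, As, Pb

As is in period 4, group 15; Sn is in period 5, group 14; Pb is in period 6, group 14.
Adding an electron releases more energy for atoms nearer the top right (short of the noble gases).
These span different periods and groups, so the two trends combine.
As > Pb: relative to Pb, both the across-period and down-group shifts push As's electron affinity up.
Sn > As: this pair runs against the simple trend — see the exception note.
Note the exception: Sn has a higher electron affinity than As, contrary to the simple trend — adding an electron to As's half-filled np³ subshell costs electron-pairing energy.
Tabulated electron affinity (kJ/mol): As 78, Sn 107, Pb 35.
So from highest to lowest: Sn > As > Pb.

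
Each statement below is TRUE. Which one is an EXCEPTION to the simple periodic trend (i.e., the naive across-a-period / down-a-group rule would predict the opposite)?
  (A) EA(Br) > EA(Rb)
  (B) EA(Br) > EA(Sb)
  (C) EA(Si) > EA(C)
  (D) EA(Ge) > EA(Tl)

The general trend: electron affinity increases across a period and decreases down a group.
(A) Br (period 4, group 17) vs Rb (period 5, group 1): the stated order agrees with the simple trend.
(B) Br (period 4, group 17) vs Sb (period 5, group 15): the stated order agrees with the simple trend.
(C) Si (period 3, group 14) vs C (period 2, group 14): the stated order contradicts the simple trend.
(D) Ge (period 4, group 14) vs Tl (period 6, group 13): the stated order agrees with the simple trend.
The exception is (C): Si's larger, more diffuse 3p orbitals accept an added electron slightly more readily than C's compact 2p.

(C)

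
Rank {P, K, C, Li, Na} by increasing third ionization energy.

After 2 electrons have been removed, what remains? P²⁺ still has 3 valence electrons; K²⁺ is already 1 electron into the core; C²⁺ still has 2 valence electrons; Li²⁺ is already 1 electron into the core; Na²⁺ is already 1 electron into the core.
Usually core removal costs more than valence removal, but here the competition is close: a tightly held n=2 valence electron can cost more to remove than an n=3 core electron, so the actual values have to decide it.
Valence configurations: P²⁺ [Ne]3s²3p¹, C²⁺ [He]2s².
Approximate IE_3 values (kJ/mol): P 2914, K 4420, C 4620, Li 11815, Na 6910.
Overall IE_3 order: P < K < C < Na < Li.

P, K, C, Na, Li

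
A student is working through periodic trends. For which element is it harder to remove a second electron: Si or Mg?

IE_2 is the cost of taking one more electron from the +1 cation: Si⁺ still has 3 valence electrons; Mg⁺ still has 1 valence electron.
All are still removing valence electrons, so compare the +1 ions as you would atoms: IE_2 generally rises across a period (higher Z_eff) and falls down a group (larger shell), subject to the usual subshell exceptions.
Valence configurations: Si⁺ [Ne]3s²3p¹, Mg⁺ [Ne]3s¹.
Tabulated IE_2 (kJ/mol): Si 1577, Mg 1451.
Overall IE_2 order: Mg < Si.

Si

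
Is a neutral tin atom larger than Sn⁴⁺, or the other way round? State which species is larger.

Forming Sn⁴⁺ removes 4 electrons from Sn. Fewer electrons for the same nuclear charge means less shielding and a higher Z_eff on the remaining electrons.
A cation is smaller than its parent atom: Sn⁴⁺ < Sn.

Sn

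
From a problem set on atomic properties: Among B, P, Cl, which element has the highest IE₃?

IE_3 is the cost of taking one more electron from the +2 cation: B²⁺ still has 1 valence electron; P²⁺ still has 3 valence electrons; Cl²⁺ still has 5 valence electrons.
All are still removing valence electrons, so compare the +2 ions as you would atoms: IE_3 generally rises across a period (higher Z_eff) and falls down a group (larger shell), subject to the usual subshell exceptions.
Valence configurations: B²⁺ [He]2s¹, P²⁺ [Ne]3s²3p¹, Cl²⁺ [Ne]3s²3p³.
Tabulated IE_3 (kJ/mol): B 3660, P 2914, Cl 3822.
Overall IE_3 order: P < B < Cl.

Cl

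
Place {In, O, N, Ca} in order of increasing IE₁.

N is in period 2, group 15; O is in period 2, group 16; Ca is in period 4, group 2; In is in period 5, group 13.
Removing the outermost electron gets harder across a period and easier down a group.
These span different periods and groups, so the two trends combine.
Ca > In: period and group pull opposite ways; the down-group shift dominates (590 vs 558 kJ/mol).
O > Ca: relative to Ca, both the across-period and down-group shifts push O's first ionization energy up.
N > O: this pair runs against the simple trend — see the exception note.
Note the exception: N has a higher first ionization energy than O, contrary to the simple trend — pairing an electron in O's 2p⁴ costs repulsion energy, so O ionizes more easily than half-filled N (2p³).
Approximate values (kJ/mol): N 1402, O 1314, Ca 590, In 558.
So from lowest to highest: In < Ca < O < N.

In < Ca < O < N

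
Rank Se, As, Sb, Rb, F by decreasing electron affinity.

F > Se > Sb > As > Rb

F is in period 2, group 17; As is in period 4, group 15; Se is in period 4, group 16; Rb is in period 5, group 1; Sb is in period 5, group 15.
Electron affinity generally becomes more exothermic across a period toward the halogens and less exothermic down a group.
Neither a single period nor a single group — weigh both effects.
As > Rb: both effects reinforce here, so As is clearly the higher of the two.
Sb > As: this pair runs against the simple trend — see the exception note.
Se > Sb: relative to Sb, both the across-period and down-group shifts push Se's electron affinity up.
F > Se: relative to Se, both the across-period and down-group shifts push F's electron affinity up.
Note the exception: Sb has a higher electron affinity than As, contrary to the simple trend — both are half-filled np³, but the pairing/repulsion penalty for the added electron shrinks as the p orbitals become larger and more diffuse down the group, and for Sb that outweighs the weaker nuclear attraction.
Approximate values (kJ/mol): F 328, As 78, Se 195, Rb 47, Sb 103.
So from highest to lowest: F > Se > Sb > As > Rb.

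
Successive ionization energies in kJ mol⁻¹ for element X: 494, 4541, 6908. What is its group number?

Look for the largest jump between consecutive ionization energies: IE2/IE1 ≈ 9.2, far larger than any earlier ratio.
That jump marks the point where a core electron is being removed. So the atom has 1 valence electron.
A main-group element with 1 valence electron is in group 1.

Group 1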